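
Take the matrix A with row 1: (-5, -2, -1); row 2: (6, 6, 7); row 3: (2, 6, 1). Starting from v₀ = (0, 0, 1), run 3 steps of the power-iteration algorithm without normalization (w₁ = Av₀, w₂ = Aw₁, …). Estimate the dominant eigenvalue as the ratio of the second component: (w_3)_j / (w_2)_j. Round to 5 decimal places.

w1 = Av₀ = ((-5)·0 + (-2)·0 + (-1)·1; 6·0 + 6·0 + 7·1; 2·0 + 6·0 + 1·1) = (-1, 7, 1)
w2 = Aw1 = ((-5)·(-1) + (-2)·7 + (-1)·1; 6·(-1) + 6·7 + 7·1; 2·(-1) + 6·7 + 1·1) = (-10, 43, 41)
w3 = Aw2 = (-77, 485, 279)
Ratio at component: 485 / 43 = 11.27907

λ ≈ 11.27907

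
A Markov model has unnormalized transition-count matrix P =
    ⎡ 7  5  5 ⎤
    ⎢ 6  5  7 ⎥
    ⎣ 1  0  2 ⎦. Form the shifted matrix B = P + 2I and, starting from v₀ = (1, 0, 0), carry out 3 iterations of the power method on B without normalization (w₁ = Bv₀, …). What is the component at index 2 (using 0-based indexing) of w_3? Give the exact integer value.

168

B = P + 2I has rows (9, 5, 5); (6, 7, 7); (1, 0, 4)
w1 = Bv₀ = (9·1 + 5·0 + 5·0; 6·1 + 7·0 + 7·0; 1·1 + 0·0 + 4·0) = (9, 6, 1)
w2 = Bw1 = (9·9 + 5·6 + 5·1; 6·9 + 7·6 + 7·1; 1·9 + 0·6 + 4·1) = (116, 103, 13)
w3 = Bw2 = (1624, 1508, 168)
Requested component of w3: 168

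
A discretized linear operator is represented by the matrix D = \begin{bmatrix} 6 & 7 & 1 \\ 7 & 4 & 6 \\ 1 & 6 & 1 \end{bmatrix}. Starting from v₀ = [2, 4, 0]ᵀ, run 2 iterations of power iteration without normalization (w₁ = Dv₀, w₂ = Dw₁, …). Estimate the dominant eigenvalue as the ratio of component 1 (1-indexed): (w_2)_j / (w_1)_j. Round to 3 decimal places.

λ ≈ 11.900

w1 = Dv₀ = (40, 30, 26)
w2 = Dw1 = (476, 556, 246)
Ratio at component: 476 / 40 = 11.900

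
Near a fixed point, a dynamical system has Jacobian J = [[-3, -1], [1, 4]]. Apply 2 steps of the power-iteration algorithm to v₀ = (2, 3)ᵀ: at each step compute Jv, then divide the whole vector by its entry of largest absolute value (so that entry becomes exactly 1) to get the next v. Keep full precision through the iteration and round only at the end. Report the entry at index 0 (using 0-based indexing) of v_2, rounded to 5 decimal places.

0.27660

Jv0 = (-9.000000, 14.000000); divide by 14.000000 → v1 = (-0.642857, 1.000000)
Jv1 = (0.928571, 3.357143); divide by 3.357143 → v2 = (0.276596, 1.000000)
Requested entry of v2: 13/47 = 0.27660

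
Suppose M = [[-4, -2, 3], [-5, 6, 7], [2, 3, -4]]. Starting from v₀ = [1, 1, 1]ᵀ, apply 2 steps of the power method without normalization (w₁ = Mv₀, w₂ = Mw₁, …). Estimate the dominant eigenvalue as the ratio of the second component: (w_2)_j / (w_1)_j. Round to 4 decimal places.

w1 = Mv₀ = (-3, 8, 1)
w2 = Mw1 = (-1, 70, 14)
Ratio at component: 70 / 8 = 8.7500

λ ≈ 8.7500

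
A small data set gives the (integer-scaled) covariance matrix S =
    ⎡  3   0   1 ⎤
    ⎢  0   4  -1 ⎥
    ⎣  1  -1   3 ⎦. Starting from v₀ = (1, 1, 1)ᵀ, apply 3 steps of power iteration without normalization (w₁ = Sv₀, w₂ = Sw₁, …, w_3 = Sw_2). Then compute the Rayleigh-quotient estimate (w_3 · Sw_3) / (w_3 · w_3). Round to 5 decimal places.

λ ≈ 3.55313

w1 = Sv₀ = (3·1 + 0·1 + 1·1; 0·1 + 4·1 + (-1)·1; 1·1 + (-1)·1 + 3·1) = (4, 3, 3)
w2 = Sw1 = (3·4 + 0·3 + 1·3; 0·4 + 4·3 + (-1)·3; 1·4 + (-1)·3 + 3·3) = (15, 9, 10)
w3 = Sw2 = (55, 26, 36)
Sw3 = (201, 68, 137)
w3·Sw3 = 55·201 + 26·68 + 36·137 = 17755; w3·w3 = 55·55 + 26·26 + 36·36 = 4997
λ ≈ 17755/4997 = 3.55313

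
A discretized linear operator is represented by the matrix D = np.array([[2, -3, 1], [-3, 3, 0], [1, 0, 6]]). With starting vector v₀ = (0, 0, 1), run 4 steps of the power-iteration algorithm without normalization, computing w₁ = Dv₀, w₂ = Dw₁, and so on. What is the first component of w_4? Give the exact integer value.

w1 = Dv₀ = (1, 0, 6)
w2 = Dw1 = (8, -3, 37)
w3 = Dw2 = (62, -33, 230)
w4 = Dw3 = (453, -285, 1442)
The requested component of w4 is 453.

453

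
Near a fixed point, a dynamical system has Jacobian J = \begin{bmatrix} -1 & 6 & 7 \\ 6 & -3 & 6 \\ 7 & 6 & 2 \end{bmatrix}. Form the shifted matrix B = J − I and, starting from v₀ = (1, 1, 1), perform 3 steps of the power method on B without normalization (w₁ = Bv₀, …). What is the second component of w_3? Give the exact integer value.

1106

B = J − I has rows (-2, 6, 7); (6, -4, 6); (7, 6, 1)
w1 = Bv₀ = ((-2)·1 + 6·1 + 7·1; 6·1 + (-4)·1 + 6·1; 7·1 + 6·1 + 1·1) = (11, 8, 14)
w2 = Bw1 = ((-2)·11 + 6·8 + 7·14; 6·11 + (-4)·8 + 6·14; 7·11 + 6·8 + 1·14) = (124, 118, 139)
w3 = Bw2 = (1433, 1106, 1715)
Requested component of w3: 1106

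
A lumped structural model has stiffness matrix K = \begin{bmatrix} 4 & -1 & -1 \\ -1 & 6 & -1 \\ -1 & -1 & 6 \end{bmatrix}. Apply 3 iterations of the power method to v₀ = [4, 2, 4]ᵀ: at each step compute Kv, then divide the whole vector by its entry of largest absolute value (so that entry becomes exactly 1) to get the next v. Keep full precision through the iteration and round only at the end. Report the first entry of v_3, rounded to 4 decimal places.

Kv0 = (10.00000, 4.00000, 18.00000); divide by 18.00000 → v1 = (0.55556, 0.22222, 1.00000)
Kv1 = (1.00000, -0.22222, 5.22222); divide by 5.22222 → v2 = (0.19149, -0.04255, 1.00000)
Kv2 = (-0.19149, -1.44681, 5.85106); divide by 5.85106 → v3 = (-0.03273, -0.24727, 1.00000)
Requested entry of v3: -18/550 = -0.0327

-0.0327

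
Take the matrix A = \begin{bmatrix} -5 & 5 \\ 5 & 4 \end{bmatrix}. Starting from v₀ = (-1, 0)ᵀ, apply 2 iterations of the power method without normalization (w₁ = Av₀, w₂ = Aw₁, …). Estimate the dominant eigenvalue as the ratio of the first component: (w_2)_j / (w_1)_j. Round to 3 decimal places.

-10.000

w1 = Av₀ = (5, -5)
w2 = Aw1 = (-50, 5)
Ratio at component: -50 / 5 = -10.000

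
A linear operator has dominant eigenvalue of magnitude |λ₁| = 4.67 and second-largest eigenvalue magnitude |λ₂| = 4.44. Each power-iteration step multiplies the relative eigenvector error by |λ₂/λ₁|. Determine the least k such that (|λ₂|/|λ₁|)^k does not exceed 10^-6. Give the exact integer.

|λ₂/λ₁| = 4.44/4.67 = 0.95075
Need k ≥ ln(10^-6) / ln(0.95075) = -13.8155 / -0.0505 ≈ 273.549
Smallest integer k satisfying the bound: 274

274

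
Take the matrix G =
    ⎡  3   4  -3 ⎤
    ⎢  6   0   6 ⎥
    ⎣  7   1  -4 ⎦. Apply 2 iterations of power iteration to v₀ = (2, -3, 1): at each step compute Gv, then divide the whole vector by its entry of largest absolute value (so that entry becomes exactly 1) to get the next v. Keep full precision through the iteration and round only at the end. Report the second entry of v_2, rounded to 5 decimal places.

Gv0 = (-9.000000, 18.000000, 7.000000); divide by 18.000000 → v1 = (-0.500000, 1.000000, 0.388889)
Gv1 = (1.333333, -0.666667, -4.055556); divide by -4.055556 → v2 = (-0.328767, 0.164384, 1.000000)
Requested entry of v2: -12/-73 = 0.16438

0.16438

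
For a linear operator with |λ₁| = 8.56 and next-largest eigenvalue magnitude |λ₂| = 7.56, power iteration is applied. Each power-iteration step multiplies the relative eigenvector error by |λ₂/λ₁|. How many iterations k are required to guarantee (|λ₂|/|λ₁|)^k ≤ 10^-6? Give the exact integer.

|λ₂/λ₁| = 7.56/8.56 = 0.88318
Need k ≥ ln(10^-6) / ln(0.88318) = -13.8155 / -0.1242 ≈ 111.210
Smallest integer k satisfying the bound: 112

112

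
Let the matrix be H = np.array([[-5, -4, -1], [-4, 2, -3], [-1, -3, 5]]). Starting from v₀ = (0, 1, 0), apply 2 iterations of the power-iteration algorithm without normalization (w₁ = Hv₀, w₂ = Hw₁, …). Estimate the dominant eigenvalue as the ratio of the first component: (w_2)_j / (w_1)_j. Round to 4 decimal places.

w1 = Hv₀ = ((-5)·0 + (-4)·1 + (-1)·0; (-4)·0 + 2·1 + (-3)·0; (-1)·0 + (-3)·1 + 5·0) = (-4, 2, -3)
w2 = Hw1 = ((-5)·(-4) + (-4)·2 + (-1)·(-3); (-4)·(-4) + 2·2 + (-3)·(-3); (-1)·(-4) + (-3)·2 + 5·(-3)) = (15, 29, -17)
Ratio at component: 15 / -4 = -3.7500

λ ≈ -3.7500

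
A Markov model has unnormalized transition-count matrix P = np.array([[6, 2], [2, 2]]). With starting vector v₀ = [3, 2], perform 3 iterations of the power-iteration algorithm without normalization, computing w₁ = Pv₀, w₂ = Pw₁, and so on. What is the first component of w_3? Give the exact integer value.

w1 = Pv₀ = (6·3 + 2·2; 2·3 + 2·2) = (22, 10)
w2 = Pw1 = (6·22 + 2·10; 2·22 + 2·10) = (152, 64)
w3 = Pw2 = (1040, 432)
The requested component of w3 is 1040.

1040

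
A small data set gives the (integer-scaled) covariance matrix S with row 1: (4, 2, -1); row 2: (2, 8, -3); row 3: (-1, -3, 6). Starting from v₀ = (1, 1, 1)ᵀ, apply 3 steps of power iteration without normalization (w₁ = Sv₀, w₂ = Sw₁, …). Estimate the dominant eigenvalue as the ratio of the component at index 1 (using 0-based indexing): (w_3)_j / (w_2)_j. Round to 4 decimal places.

9.7667

w1 = Sv₀ = (5, 7, 2)
w2 = Sw1 = (32, 60, -14)
w3 = Sw2 = (262, 586, -296)
Ratio at component: 586 / 60 = 9.7667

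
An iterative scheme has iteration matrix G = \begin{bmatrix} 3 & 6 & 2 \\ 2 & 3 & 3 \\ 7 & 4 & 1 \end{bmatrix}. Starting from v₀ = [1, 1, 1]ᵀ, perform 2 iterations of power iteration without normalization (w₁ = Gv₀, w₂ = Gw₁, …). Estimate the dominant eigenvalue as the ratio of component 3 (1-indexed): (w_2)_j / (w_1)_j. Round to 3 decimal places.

w1 = Gv₀ = (3·1 + 6·1 + 2·1; 2·1 + 3·1 + 3·1; 7·1 + 4·1 + 1·1) = (11, 8, 12)
w2 = Gw1 = (3·11 + 6·8 + 2·12; 2·11 + 3·8 + 3·12; 7·11 + 4·8 + 1·12) = (105, 82, 121)
Ratio at component: 121 / 12 = 10.083

λ ≈ 10.083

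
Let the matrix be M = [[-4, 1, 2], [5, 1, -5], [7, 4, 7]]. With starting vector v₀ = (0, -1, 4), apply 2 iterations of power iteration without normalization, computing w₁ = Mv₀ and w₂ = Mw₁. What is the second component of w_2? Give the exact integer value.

w1 = Mv₀ = (7, -21, 24)
w2 = Mw1 = (-1, -106, 133)
The requested component of w2 is -106.

-106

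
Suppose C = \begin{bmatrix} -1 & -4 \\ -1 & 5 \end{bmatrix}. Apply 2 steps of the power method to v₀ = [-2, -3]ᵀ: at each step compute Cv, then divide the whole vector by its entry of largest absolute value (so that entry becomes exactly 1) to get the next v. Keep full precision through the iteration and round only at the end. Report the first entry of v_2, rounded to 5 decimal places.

Cv0 = (14.000000, -13.000000); divide by 14.000000 → v1 = (1.000000, -0.928571)
Cv1 = (2.714286, -5.642857); divide by -5.642857 → v2 = (-0.481013, 1.000000)
Requested entry of v2: 38/-79 = -0.48101

-0.48101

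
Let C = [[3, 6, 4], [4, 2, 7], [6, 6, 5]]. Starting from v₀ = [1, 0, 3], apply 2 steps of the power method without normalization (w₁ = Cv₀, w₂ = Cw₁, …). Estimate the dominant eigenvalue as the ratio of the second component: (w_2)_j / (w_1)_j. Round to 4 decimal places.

w1 = Cv₀ = (3·1 + 6·0 + 4·3; 4·1 + 2·0 + 7·3; 6·1 + 6·0 + 5·3) = (15, 25, 21)
w2 = Cw1 = (3·15 + 6·25 + 4·21; 4·15 + 2·25 + 7·21; 6·15 + 6·25 + 5·21) = (279, 257, 345)
Ratio at component: 257 / 25 = 10.2800

10.2800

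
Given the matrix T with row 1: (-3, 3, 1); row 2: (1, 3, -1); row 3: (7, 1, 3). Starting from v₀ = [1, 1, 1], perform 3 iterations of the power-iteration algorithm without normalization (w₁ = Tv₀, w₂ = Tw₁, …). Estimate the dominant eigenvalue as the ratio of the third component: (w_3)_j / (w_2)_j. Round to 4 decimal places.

λ ≈ 5.7442

w1 = Tv₀ = (1, 3, 11)
w2 = Tw1 = (17, -1, 43)
w3 = Tw2 = (-11, -29, 247)
Ratio at component: 247 / 43 = 5.7442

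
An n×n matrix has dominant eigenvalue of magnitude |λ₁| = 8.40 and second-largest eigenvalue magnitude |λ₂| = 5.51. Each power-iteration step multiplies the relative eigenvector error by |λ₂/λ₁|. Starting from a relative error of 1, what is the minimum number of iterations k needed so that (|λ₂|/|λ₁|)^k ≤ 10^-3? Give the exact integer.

17

|λ₂/λ₁| = 5.51/8.40 = 0.65595
Need k ≥ ln(10^-3) / ln(0.65595) = -6.9078 / -0.4217 ≈ 16.382
Smallest integer k satisfying the bound: 17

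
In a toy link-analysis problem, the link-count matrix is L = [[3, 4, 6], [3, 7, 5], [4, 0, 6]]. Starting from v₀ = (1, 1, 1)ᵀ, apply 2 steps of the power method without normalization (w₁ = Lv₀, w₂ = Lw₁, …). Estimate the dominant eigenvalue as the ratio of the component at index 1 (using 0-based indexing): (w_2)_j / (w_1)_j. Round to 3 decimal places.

w1 = Lv₀ = (3·1 + 4·1 + 6·1; 3·1 + 7·1 + 5·1; 4·1 + 0·1 + 6·1) = (13, 15, 10)
w2 = Lw1 = (3·13 + 4·15 + 6·10; 3·13 + 7·15 + 5·10; 4·13 + 0·15 + 6·10) = (159, 194, 112)
Ratio at component: 194 / 15 = 12.933

λ ≈ 12.933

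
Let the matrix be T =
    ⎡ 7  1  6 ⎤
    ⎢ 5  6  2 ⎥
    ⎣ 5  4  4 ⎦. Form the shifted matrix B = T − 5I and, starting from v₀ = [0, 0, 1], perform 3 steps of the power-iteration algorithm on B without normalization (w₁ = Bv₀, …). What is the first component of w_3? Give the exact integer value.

280

B = T − 5I has rows (2, 1, 6); (5, 1, 2); (5, 4, -1)
w1 = Bv₀ = (2·0 + 1·0 + 6·1; 5·0 + 1·0 + 2·1; 5·0 + 4·0 + (-1)·1) = (6, 2, -1)
w2 = Bw1 = (2·6 + 1·2 + 6·(-1); 5·6 + 1·2 + 2·(-1); 5·6 + 4·2 + (-1)·(-1)) = (8, 30, 39)
w3 = Bw2 = (280, 148, 121)
Requested component of w3: 280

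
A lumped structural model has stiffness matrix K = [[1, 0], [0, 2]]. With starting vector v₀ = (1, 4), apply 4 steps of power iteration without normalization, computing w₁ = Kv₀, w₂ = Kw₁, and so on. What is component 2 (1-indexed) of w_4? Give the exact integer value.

64

w1 = Kv₀ = (1, 8)
w2 = Kw1 = (1, 16)
w3 = Kw2 = (1, 32)
w4 = Kw3 = (1, 64)
The requested component of w4 is 64.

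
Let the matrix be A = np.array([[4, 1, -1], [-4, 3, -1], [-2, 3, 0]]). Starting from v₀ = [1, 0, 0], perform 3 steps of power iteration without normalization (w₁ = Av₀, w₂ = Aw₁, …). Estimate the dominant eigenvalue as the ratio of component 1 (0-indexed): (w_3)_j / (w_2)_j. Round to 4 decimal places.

λ ≈ 4.3846

w1 = Av₀ = (4, -4, -2)
w2 = Aw1 = (14, -26, -20)
w3 = Aw2 = (50, -114, -106)
Ratio at component: -114 / -26 = 4.3846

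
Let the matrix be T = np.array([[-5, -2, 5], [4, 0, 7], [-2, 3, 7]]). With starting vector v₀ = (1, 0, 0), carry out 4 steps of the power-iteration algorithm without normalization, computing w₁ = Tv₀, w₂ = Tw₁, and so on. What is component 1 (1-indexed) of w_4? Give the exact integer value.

-833

w1 = Tv₀ = (-5, 4, -2)
w2 = Tw1 = (7, -34, 8)
w3 = Tw2 = (73, 84, -60)
w4 = Tw3 = (-833, -128, -314)
The requested component of w4 is -833.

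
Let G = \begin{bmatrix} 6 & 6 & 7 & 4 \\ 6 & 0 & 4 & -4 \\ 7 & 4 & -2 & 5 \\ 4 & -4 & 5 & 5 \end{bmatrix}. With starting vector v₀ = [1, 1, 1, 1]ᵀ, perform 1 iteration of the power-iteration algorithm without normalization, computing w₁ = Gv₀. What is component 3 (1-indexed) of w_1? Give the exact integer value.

14

w1 = Gv₀ = (23, 6, 14, 10)
The requested component of w1 is 14.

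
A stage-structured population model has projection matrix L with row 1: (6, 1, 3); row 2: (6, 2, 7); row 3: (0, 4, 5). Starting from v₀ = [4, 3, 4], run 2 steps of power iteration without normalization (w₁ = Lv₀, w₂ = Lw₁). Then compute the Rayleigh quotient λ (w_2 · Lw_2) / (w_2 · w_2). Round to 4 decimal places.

w1 = Lv₀ = (6·4 + 1·3 + 3·4; 6·4 + 2·3 + 7·4; 0·4 + 4·3 + 5·4) = (39, 58, 32)
w2 = Lw1 = (6·39 + 1·58 + 3·32; 6·39 + 2·58 + 7·32; 0·39 + 4·58 + 5·32) = (388, 574, 392)
Lw2 = (4078, 6220, 4256)
w2·Lw2 = 388·4078 + 574·6220 + 392·4256 = 6820896; w2·w2 = 388·388 + 574·574 + 392·392 = 633684
λ ≈ 6820896/633684 = 10.7639

10.7639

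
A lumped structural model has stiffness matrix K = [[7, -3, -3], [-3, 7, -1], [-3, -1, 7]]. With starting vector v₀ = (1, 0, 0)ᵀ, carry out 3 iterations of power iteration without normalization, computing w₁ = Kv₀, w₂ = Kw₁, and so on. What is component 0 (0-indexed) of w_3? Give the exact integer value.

w1 = Kv₀ = (7, -3, -3)
w2 = Kw1 = (67, -39, -39)
w3 = Kw2 = (703, -435, -435)
The requested component of w3 is 703.

703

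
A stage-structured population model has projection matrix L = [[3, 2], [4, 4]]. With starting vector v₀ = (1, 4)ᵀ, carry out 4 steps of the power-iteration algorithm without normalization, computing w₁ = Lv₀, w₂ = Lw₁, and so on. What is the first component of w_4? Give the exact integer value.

w1 = Lv₀ = (3·1 + 2·4; 4·1 + 4·4) = (11, 20)
w2 = Lw1 = (3·11 + 2·20; 4·11 + 4·20) = (73, 124)
w3 = Lw2 = (467, 788)
w4 = Lw3 = (2977, 5020)
The requested component of w4 is 2977.

2977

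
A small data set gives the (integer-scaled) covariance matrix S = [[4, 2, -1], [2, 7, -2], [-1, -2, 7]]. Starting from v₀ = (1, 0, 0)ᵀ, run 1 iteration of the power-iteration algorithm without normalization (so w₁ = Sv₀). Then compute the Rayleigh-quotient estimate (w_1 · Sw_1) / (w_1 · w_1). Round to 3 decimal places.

w1 = Sv₀ = (4·1 + 2·0 + (-1)·0; 2·1 + 7·0 + (-2)·0; (-1)·1 + (-2)·0 + 7·0) = (4, 2, -1)
Sw1 = (21, 24, -15)
w1·Sw1 = 4·21 + 2·24 + (-1)·(-15) = 147; w1·w1 = 4·4 + 2·2 + (-1)·(-1) = 21
λ ≈ 147/21 = 7.000

λ ≈ 7.000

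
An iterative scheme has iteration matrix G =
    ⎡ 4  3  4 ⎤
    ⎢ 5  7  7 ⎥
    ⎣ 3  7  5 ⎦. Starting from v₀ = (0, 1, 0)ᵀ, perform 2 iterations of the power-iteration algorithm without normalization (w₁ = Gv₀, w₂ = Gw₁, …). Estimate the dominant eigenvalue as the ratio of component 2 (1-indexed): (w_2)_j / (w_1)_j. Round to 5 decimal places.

16.14286

w1 = Gv₀ = (4·0 + 3·1 + 4·0; 5·0 + 7·1 + 7·0; 3·0 + 7·1 + 5·0) = (3, 7, 7)
w2 = Gw1 = (4·3 + 3·7 + 4·7; 5·3 + 7·7 + 7·7; 3·3 + 7·7 + 5·7) = (61, 113, 93)
Ratio at component: 113 / 7 = 16.14286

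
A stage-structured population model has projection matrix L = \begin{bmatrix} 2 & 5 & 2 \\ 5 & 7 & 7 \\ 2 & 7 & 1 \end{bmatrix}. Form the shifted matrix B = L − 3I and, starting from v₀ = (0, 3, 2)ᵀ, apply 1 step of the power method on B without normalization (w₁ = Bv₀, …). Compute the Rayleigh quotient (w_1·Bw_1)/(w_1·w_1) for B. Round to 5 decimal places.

10.69759

B = L − 3I has rows (-1, 5, 2); (5, 4, 7); (2, 7, -2)
w1 = Bv₀ = ((-1)·0 + 5·3 + 2·2; 5·0 + 4·3 + 7·2; 2·0 + 7·3 + (-2)·2) = (19, 26, 17)
Bw1 = (145, 318, 186)
w1·Bw1 = 14185; w1·w1 = 1326; μ ≈ 14185/1326 = 10.69759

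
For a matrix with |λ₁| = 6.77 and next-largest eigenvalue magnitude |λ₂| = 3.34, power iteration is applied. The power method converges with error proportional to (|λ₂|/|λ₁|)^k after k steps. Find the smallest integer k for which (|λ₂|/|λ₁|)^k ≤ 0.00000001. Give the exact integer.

|λ₂/λ₁| = 3.34/6.77 = 0.49335
Need k ≥ ln(0.00000001) / ln(0.49335) = -18.4207 / -0.7065 ≈ 26.072
Smallest integer k satisfying the bound: 27

27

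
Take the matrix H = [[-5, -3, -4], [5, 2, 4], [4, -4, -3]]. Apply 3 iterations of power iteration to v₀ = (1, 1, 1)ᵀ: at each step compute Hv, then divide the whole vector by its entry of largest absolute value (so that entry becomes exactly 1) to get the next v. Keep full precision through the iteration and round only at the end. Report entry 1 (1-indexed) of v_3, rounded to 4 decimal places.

0.4744

Hv0 = (-12.00000, 11.00000, -3.00000); divide by -12.00000 → v1 = (1.00000, -0.91667, 0.25000)
Hv1 = (-3.25000, 4.16667, 6.91667); divide by 6.91667 → v2 = (-0.46988, 0.60241, 1.00000)
Hv2 = (-3.45783, 2.85542, -7.28916); divide by -7.28916 → v3 = (0.47438, -0.39174, 1.00000)
Requested entry of v3: 287/605 = 0.4744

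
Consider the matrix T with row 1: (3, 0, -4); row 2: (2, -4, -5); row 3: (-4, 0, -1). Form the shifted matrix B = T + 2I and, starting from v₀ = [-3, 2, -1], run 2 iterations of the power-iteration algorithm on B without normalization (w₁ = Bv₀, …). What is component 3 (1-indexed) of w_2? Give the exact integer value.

55

B = T + 2I has rows (5, 0, -4); (2, -2, -5); (-4, 0, 1)
w1 = Bv₀ = (-11, -5, 11)
w2 = Bw1 = (-99, -67, 55)
Requested component of w2: 55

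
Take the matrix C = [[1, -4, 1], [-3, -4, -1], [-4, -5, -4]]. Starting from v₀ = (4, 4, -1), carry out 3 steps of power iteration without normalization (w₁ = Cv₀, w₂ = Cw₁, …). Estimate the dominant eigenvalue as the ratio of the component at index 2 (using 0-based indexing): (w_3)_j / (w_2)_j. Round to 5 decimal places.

w1 = Cv₀ = (1·4 + (-4)·4 + 1·(-1); (-3)·4 + (-4)·4 + (-1)·(-1); (-4)·4 + (-5)·4 + (-4)·(-1)) = (-13, -27, -32)
w2 = Cw1 = (1·(-13) + (-4)·(-27) + 1·(-32); (-3)·(-13) + (-4)·(-27) + (-1)·(-32); (-4)·(-13) + (-5)·(-27) + (-4)·(-32)) = (63, 179, 315)
w3 = Cw2 = (-338, -1220, -2407)
Ratio at component: -2407 / 315 = -7.64127

λ ≈ -7.64127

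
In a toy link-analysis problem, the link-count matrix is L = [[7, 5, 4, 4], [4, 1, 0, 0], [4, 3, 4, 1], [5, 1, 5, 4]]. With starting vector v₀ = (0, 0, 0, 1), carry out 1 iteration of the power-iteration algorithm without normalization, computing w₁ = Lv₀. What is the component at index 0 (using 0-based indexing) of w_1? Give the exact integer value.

w1 = Lv₀ = (7·0 + 5·0 + 4·0 + 4·1; 4·0 + 1·0 + 0·0 + 0·1; 4·0 + 3·0 + 4·0 + 1·1; 5·0 + 1·0 + 5·0 + 4·1) = (4, 0, 1, 4)
The requested component of w1 is 4.

4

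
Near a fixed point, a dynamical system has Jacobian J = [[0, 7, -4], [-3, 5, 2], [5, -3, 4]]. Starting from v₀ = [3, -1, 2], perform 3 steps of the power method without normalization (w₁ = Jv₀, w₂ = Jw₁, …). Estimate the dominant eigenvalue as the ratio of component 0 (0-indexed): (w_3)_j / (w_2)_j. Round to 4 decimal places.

λ ≈ -0.5345

w1 = Jv₀ = (0·3 + 7·(-1) + (-4)·2; (-3)·3 + 5·(-1) + 2·2; 5·3 + (-3)·(-1) + 4·2) = (-15, -10, 26)
w2 = Jw1 = (0·(-15) + 7·(-10) + (-4)·26; (-3)·(-15) + 5·(-10) + 2·26; 5·(-15) + (-3)·(-10) + 4·26) = (-174, 47, 59)
w3 = Jw2 = (93, 875, -775)
Ratio at component: 93 / -174 = -0.5345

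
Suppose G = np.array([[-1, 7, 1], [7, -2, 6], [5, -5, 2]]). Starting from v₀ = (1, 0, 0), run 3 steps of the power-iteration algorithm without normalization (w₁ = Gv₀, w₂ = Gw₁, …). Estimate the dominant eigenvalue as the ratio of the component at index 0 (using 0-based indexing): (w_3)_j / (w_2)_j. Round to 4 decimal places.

-0.4000

w1 = Gv₀ = (-1, 7, 5)
w2 = Gw1 = (55, 9, -30)
w3 = Gw2 = (-22, 187, 170)
Ratio at component: -22 / 55 = -0.4000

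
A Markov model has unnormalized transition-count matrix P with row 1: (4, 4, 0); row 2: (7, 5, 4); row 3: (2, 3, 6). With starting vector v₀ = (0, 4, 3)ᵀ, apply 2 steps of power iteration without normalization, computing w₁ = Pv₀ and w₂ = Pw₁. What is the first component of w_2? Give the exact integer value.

w1 = Pv₀ = (4·0 + 4·4 + 0·3; 7·0 + 5·4 + 4·3; 2·0 + 3·4 + 6·3) = (16, 32, 30)
w2 = Pw1 = (4·16 + 4·32 + 0·30; 7·16 + 5·32 + 4·30; 2·16 + 3·32 + 6·30) = (192, 392, 308)
The requested component of w2 is 192.

192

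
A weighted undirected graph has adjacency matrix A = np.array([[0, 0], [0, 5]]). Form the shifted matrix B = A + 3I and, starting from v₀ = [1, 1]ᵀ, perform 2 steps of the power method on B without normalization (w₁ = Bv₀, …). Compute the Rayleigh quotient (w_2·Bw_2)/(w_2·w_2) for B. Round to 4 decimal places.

μ ≈ 7.9030

B = A + 3I has rows (3, 0); (0, 8)
w1 = Bv₀ = (3, 8)
w2 = Bw1 = (9, 64)
Bw2 = (27, 512)
w2·Bw2 = 33011; w2·w2 = 4177; μ ≈ 33011/4177 = 7.9030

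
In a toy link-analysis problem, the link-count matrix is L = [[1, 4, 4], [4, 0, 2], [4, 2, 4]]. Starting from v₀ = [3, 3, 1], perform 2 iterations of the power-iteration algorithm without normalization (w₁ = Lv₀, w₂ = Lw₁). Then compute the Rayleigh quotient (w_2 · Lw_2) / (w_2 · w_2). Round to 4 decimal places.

λ ≈ 8.6471

w1 = Lv₀ = (19, 14, 22)
w2 = Lw1 = (163, 120, 192)
Lw2 = (1411, 1036, 1660)
w2·Lw2 = 163·1411 + 120·1036 + 192·1660 = 673033; w2·w2 = 163·163 + 120·120 + 192·192 = 77833
λ ≈ 673033/77833 = 8.6471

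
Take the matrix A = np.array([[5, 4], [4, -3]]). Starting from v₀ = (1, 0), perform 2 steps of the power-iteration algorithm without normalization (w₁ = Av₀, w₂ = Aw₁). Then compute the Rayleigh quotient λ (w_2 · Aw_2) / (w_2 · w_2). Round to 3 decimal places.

w1 = Av₀ = (5·1 + 4·0; 4·1 + (-3)·0) = (5, 4)
w2 = Aw1 = (5·5 + 4·4; 4·5 + (-3)·4) = (41, 8)
Aw2 = (237, 140)
w2·Aw2 = 41·237 + 8·140 = 10837; w2·w2 = 41·41 + 8·8 = 1745
λ ≈ 10837/1745 = 6.210

λ ≈ 6.210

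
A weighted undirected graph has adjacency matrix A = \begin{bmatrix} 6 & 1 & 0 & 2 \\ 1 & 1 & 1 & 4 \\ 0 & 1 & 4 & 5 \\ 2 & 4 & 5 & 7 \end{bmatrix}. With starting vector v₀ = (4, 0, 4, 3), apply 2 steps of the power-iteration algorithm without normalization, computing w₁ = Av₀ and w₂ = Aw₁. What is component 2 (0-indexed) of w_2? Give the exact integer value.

w1 = Av₀ = (6·4 + 1·0 + 0·4 + 2·3; 1·4 + 1·0 + 1·4 + 4·3; 0·4 + 1·0 + 4·4 + 5·3; 2·4 + 4·0 + 5·4 + 7·3) = (30, 20, 31, 49)
w2 = Aw1 = (6·30 + 1·20 + 0·31 + 2·49; 1·30 + 1·20 + 1·31 + 4·49; 0·30 + 1·20 + 4·31 + 5·49; 2·30 + 4·20 + 5·31 + 7·49) = (298, 277, 389, 638)
The requested component of w2 is 389.

389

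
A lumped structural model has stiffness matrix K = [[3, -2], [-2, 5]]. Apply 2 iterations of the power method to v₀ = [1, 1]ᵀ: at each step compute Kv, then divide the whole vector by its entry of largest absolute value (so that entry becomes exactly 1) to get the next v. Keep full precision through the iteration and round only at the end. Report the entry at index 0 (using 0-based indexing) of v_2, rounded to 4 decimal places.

Kv0 = (1.00000, 3.00000); divide by 3.00000 → v1 = (0.33333, 1.00000)
Kv1 = (-1.00000, 4.33333); divide by 4.33333 → v2 = (-0.23077, 1.00000)
Requested entry of v2: -3/13 = -0.2308

-0.2308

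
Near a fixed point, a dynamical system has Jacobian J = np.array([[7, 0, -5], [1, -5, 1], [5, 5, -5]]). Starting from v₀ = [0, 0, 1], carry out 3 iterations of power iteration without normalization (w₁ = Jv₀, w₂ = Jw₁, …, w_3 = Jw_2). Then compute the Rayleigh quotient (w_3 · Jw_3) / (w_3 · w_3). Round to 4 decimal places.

-3.9389

w1 = Jv₀ = (7·0 + 0·0 + (-5)·1; 1·0 + (-5)·0 + 1·1; 5·0 + 5·0 + (-5)·1) = (-5, 1, -5)
w2 = Jw1 = (7·(-5) + 0·1 + (-5)·(-5); 1·(-5) + (-5)·1 + 1·(-5); 5·(-5) + 5·1 + (-5)·(-5)) = (-10, -15, 5)
w3 = Jw2 = (-95, 70, -150)
Jw3 = (85, -595, 625)
w3·Jw3 = (-95)·85 + 70·(-595) + (-150)·625 = -143475; w3·w3 = (-95)·(-95) + 70·70 + (-150)·(-150) = 36425
λ ≈ -143475/36425 = -3.9389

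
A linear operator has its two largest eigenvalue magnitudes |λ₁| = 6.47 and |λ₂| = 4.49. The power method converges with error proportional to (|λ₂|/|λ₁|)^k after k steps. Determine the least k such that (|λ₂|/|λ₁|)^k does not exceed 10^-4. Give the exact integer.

|λ₂/λ₁| = 4.49/6.47 = 0.69397
Need k ≥ ln(10^-4) / ln(0.69397) = -9.2103 / -0.3653 ≈ 25.211
Smallest integer k satisfying the bound: 26

26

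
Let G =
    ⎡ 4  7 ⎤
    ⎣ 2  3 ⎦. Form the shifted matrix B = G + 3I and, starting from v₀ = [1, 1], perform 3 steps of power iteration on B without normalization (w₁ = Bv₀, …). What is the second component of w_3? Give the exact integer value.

B = G + 3I has rows (7, 7); (2, 6)
w1 = Bv₀ = (7·1 + 7·1; 2·1 + 6·1) = (14, 8)
w2 = Bw1 = (7·14 + 7·8; 2·14 + 6·8) = (154, 76)
w3 = Bw2 = (1610, 764)
Requested component of w3: 764

764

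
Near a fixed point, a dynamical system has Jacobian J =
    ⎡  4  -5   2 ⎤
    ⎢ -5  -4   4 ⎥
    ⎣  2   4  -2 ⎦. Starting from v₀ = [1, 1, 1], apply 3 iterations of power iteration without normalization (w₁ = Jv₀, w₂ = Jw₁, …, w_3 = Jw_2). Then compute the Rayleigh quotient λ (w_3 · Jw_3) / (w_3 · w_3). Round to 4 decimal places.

-8.1252

w1 = Jv₀ = (4·1 + (-5)·1 + 2·1; (-5)·1 + (-4)·1 + 4·1; 2·1 + 4·1 + (-2)·1) = (1, -5, 4)
w2 = Jw1 = (4·1 + (-5)·(-5) + 2·4; (-5)·1 + (-4)·(-5) + 4·4; 2·1 + 4·(-5) + (-2)·4) = (37, 31, -26)
w3 = Jw2 = (-59, -413, 250)
Jw3 = (2329, 2947, -2270)
w3·Jw3 = (-59)·2329 + (-413)·2947 + 250·(-2270) = -1922022; w3·w3 = (-59)·(-59) + (-413)·(-413) + 250·250 = 236550
λ ≈ -1922022/236550 = -8.1252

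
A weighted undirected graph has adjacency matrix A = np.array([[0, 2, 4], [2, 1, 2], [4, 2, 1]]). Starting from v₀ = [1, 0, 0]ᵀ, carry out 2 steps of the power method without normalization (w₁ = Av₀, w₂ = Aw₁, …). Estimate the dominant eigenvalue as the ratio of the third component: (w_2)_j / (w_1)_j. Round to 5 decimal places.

2.00000

w1 = Av₀ = (0, 2, 4)
w2 = Aw1 = (20, 10, 8)
Ratio at component: 8 / 4 = 2.00000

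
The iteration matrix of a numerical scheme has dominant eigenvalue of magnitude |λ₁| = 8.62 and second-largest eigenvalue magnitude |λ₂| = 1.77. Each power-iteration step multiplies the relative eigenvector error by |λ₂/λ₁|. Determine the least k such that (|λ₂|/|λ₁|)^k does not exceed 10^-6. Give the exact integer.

|λ₂/λ₁| = 1.77/8.62 = 0.20534
Need k ≥ ln(10^-6) / ln(0.20534) = -13.8155 / -1.5831 ≈ 8.727
Smallest integer k satisfying the bound: 9

9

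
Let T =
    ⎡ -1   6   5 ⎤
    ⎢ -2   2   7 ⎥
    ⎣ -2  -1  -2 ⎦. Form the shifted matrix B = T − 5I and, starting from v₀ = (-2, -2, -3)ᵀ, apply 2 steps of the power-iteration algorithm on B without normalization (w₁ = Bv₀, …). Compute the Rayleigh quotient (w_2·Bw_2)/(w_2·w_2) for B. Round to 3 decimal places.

μ ≈ -5.688

B = T − 5I has rows (-6, 6, 5); (-2, -3, 7); (-2, -1, -7)
w1 = Bv₀ = (-15, -11, 27)
w2 = Bw1 = (159, 252, -148)
Bw2 = (-182, -2110, 466)
w2·Bw2 = -629626; w2·w2 = 110689; μ ≈ -629626/110689 = -5.688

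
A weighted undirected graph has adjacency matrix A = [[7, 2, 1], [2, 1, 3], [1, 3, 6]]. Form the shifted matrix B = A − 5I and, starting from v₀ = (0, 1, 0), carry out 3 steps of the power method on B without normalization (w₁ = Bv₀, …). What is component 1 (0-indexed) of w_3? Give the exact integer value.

B = A − 5I has rows (2, 2, 1); (2, -4, 3); (1, 3, 1)
w1 = Bv₀ = (2·0 + 2·1 + 1·0; 2·0 + (-4)·1 + 3·0; 1·0 + 3·1 + 1·0) = (2, -4, 3)
w2 = Bw1 = (2·2 + 2·(-4) + 1·3; 2·2 + (-4)·(-4) + 3·3; 1·2 + 3·(-4) + 1·3) = (-1, 29, -7)
w3 = Bw2 = (49, -139, 79)
Requested component of w3: -139

-139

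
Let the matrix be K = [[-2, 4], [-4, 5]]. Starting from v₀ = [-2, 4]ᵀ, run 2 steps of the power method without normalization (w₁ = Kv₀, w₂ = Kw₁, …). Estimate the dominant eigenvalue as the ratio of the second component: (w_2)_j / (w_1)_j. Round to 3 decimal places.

λ ≈ 2.143

w1 = Kv₀ = ((-2)·(-2) + 4·4; (-4)·(-2) + 5·4) = (20, 28)
w2 = Kw1 = ((-2)·20 + 4·28; (-4)·20 + 5·28) = (72, 60)
Ratio at component: 60 / 28 = 2.143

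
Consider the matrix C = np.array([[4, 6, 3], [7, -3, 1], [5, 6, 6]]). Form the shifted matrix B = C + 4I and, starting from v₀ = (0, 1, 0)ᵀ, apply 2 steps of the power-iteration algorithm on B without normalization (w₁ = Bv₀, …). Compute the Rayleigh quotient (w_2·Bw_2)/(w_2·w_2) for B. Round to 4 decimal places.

16.0777

B = C + 4I has rows (8, 6, 3); (7, 1, 1); (5, 6, 10)
w1 = Bv₀ = (8·0 + 6·1 + 3·0; 7·0 + 1·1 + 1·0; 5·0 + 6·1 + 10·0) = (6, 1, 6)
w2 = Bw1 = (8·6 + 6·1 + 3·6; 7·6 + 1·1 + 1·6; 5·6 + 6·1 + 10·6) = (72, 49, 96)
Bw2 = (1158, 649, 1614)
w2·Bw2 = 270121; w2·w2 = 16801; μ ≈ 270121/16801 = 16.0777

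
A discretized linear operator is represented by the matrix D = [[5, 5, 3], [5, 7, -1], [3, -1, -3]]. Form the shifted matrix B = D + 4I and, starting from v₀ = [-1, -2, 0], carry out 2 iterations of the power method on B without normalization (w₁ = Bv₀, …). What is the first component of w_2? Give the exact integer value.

-309

B = D + 4I has rows (9, 5, 3); (5, 11, -1); (3, -1, 1)
w1 = Bv₀ = (9·(-1) + 5·(-2) + 3·0; 5·(-1) + 11·(-2) + (-1)·0; 3·(-1) + (-1)·(-2) + 1·0) = (-19, -27, -1)
w2 = Bw1 = (9·(-19) + 5·(-27) + 3·(-1); 5·(-19) + 11·(-27) + (-1)·(-1); 3·(-19) + (-1)·(-27) + 1·(-1)) = (-309, -391, -31)
Requested component of w2: -309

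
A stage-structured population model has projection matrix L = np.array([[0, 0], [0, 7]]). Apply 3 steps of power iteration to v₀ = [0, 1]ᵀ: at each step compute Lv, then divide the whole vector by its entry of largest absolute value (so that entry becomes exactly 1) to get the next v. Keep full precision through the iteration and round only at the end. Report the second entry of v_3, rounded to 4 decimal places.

Lv0 = (0.00000, 7.00000); divide by 7.00000 → v1 = (0.00000, 1.00000)
Lv1 = (0.00000, 7.00000); divide by 7.00000 → v2 = (0.00000, 1.00000)
Lv2 = (0.00000, 7.00000); divide by 7.00000 → v3 = (0.00000, 1.00000)
Requested entry of v3: 343/343 = 1.0000

1.0000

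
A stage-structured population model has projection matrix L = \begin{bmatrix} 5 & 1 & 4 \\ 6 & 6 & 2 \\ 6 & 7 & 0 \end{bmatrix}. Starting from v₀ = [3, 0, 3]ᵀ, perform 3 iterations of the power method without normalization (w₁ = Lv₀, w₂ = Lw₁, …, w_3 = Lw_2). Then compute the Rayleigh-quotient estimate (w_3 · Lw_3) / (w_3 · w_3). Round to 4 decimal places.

w1 = Lv₀ = (27, 24, 18)
w2 = Lw1 = (231, 342, 330)
w3 = Lw2 = (2817, 4098, 3780)
Lw3 = (33303, 49050, 45588)
w3·Lw3 = 2817·33303 + 4098·49050 + 3780·45588 = 467144091; w3·w3 = 2817·2817 + 4098·4098 + 3780·3780 = 39017493
λ ≈ 467144091/39017493 = 11.9727

λ ≈ 11.9727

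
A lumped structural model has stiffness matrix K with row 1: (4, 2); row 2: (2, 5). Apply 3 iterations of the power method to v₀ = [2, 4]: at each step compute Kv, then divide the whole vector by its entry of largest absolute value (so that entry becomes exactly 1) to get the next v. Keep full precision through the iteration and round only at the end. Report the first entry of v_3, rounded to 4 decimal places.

0.7642

Kv0 = (16.00000, 24.00000); divide by 24.00000 → v1 = (0.66667, 1.00000)
Kv1 = (4.66667, 6.33333); divide by 6.33333 → v2 = (0.73684, 1.00000)
Kv2 = (4.94737, 6.47368); divide by 6.47368 → v3 = (0.76423, 1.00000)
Requested entry of v3: 752/984 = 0.7642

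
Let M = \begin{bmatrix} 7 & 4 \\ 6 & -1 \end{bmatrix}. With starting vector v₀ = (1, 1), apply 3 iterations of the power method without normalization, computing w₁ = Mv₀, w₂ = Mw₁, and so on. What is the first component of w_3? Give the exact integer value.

923

w1 = Mv₀ = (11, 5)
w2 = Mw1 = (97, 61)
w3 = Mw2 = (923, 521)
The requested component of w3 is 923.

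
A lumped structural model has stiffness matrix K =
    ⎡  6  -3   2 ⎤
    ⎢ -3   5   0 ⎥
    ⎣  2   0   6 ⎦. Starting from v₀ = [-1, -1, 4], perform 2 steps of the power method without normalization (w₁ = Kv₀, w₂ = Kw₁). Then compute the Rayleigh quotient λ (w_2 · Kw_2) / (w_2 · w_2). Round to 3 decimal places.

8.090

w1 = Kv₀ = (6·(-1) + (-3)·(-1) + 2·4; (-3)·(-1) + 5·(-1) + 0·4; 2·(-1) + 0·(-1) + 6·4) = (5, -2, 22)
w2 = Kw1 = (6·5 + (-3)·(-2) + 2·22; (-3)·5 + 5·(-2) + 0·22; 2·5 + 0·(-2) + 6·22) = (80, -25, 142)
Kw2 = (839, -365, 1012)
w2·Kw2 = 80·839 + (-25)·(-365) + 142·1012 = 219949; w2·w2 = 80·80 + (-25)·(-25) + 142·142 = 27189
λ ≈ 219949/27189 = 8.090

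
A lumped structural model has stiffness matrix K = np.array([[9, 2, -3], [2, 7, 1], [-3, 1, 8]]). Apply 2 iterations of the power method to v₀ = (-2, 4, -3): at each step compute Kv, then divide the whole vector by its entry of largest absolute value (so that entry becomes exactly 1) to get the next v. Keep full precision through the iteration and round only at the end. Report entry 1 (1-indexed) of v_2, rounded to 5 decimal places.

0.57252

Kv0 = (-1.000000, 21.000000, -14.000000); divide by 21.000000 → v1 = (-0.047619, 1.000000, -0.666667)
Kv1 = (3.571429, 6.238095, -4.190476); divide by 6.238095 → v2 = (0.572519, 1.000000, -0.671756)
Requested entry of v2: 75/131 = 0.57252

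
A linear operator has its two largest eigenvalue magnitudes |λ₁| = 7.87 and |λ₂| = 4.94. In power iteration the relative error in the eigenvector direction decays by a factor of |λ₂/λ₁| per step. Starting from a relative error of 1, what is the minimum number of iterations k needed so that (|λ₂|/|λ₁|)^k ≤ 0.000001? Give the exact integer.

|λ₂/λ₁| = 4.94/7.87 = 0.62770
Need k ≥ ln(0.000001) / ln(0.62770) = -13.8155 / -0.4657 ≈ 29.667
Smallest integer k satisfying the bound: 30

30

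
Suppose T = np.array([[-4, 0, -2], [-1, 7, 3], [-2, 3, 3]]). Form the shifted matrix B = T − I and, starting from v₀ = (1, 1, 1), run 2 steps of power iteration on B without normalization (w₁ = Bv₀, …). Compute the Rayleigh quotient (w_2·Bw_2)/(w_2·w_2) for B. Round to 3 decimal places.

B = T − I has rows (-5, 0, -2); (-1, 6, 3); (-2, 3, 2)
w1 = Bv₀ = ((-5)·1 + 0·1 + (-2)·1; (-1)·1 + 6·1 + 3·1; (-2)·1 + 3·1 + 2·1) = (-7, 8, 3)
w2 = Bw1 = ((-5)·(-7) + 0·8 + (-2)·3; (-1)·(-7) + 6·8 + 3·3; (-2)·(-7) + 3·8 + 2·3) = (29, 64, 44)
Bw2 = (-233, 487, 222)
w2·Bw2 = 34179; w2·w2 = 6873; μ ≈ 34179/6873 = 4.973

μ ≈ 4.973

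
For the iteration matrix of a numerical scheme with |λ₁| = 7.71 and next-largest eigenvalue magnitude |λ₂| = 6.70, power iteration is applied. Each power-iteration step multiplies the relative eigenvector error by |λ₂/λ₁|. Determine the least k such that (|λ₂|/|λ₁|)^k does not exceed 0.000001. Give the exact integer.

99

|λ₂/λ₁| = 6.70/7.71 = 0.86900
Need k ≥ ln(0.000001) / ln(0.86900) = -13.8155 / -0.1404 ≈ 98.394
Smallest integer k satisfying the bound: 99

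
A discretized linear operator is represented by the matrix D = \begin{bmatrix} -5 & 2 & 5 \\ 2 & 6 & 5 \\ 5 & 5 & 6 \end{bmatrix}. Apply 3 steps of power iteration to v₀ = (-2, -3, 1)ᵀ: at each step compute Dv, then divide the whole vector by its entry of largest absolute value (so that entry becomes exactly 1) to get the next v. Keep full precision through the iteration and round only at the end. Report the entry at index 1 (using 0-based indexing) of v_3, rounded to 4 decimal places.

Dv0 = (9.00000, -17.00000, -19.00000); divide by -19.00000 → v1 = (-0.47368, 0.89474, 1.00000)
Dv1 = (9.15789, 9.42105, 8.10526); divide by 9.42105 → v2 = (0.97207, 1.00000, 0.86034)
Dv2 = (1.44134, 12.24581, 15.02235); divide by 15.02235 → v3 = (0.09595, 0.81517, 1.00000)
Requested entry of v3: -2192/-2689 = 0.8152

0.8152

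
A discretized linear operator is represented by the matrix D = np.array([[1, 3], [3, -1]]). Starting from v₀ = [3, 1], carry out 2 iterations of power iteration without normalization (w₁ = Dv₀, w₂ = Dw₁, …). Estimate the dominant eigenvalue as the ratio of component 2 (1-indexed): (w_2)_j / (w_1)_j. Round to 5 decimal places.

w1 = Dv₀ = (6, 8)
w2 = Dw1 = (30, 10)
Ratio at component: 10 / 8 = 1.25000

λ ≈ 1.25000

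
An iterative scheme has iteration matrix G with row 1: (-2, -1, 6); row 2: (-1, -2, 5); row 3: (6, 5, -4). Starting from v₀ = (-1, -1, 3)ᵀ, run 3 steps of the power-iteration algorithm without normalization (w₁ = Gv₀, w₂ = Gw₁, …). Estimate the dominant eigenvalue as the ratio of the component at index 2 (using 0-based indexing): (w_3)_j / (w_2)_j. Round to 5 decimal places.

-10.64935

w1 = Gv₀ = (21, 18, -23)
w2 = Gw1 = (-198, -172, 308)
w3 = Gw2 = (2416, 2082, -3280)
Ratio at component: -3280 / 308 = -10.64935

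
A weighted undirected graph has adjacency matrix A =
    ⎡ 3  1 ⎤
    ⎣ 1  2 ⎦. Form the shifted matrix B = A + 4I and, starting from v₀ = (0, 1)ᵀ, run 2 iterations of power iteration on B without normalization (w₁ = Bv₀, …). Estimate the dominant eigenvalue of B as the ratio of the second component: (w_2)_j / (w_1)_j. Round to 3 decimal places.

6.167

B = A + 4I has rows (7, 1); (1, 6)
w1 = Bv₀ = (7·0 + 1·1; 1·0 + 6·1) = (1, 6)
w2 = Bw1 = (7·1 + 1·6; 1·1 + 6·6) = (13, 37)
Ratio: 37/6 = 6.167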